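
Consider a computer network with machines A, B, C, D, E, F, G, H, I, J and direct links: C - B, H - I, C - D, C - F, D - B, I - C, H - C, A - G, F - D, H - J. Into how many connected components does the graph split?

3

E is isolated — a component by itself.
Starting from A we can reach A, G. That is one component of size 2.
Starting from B we can reach B, C, D, F, H, I, J. That is one component of size 7.
Total: 3 components.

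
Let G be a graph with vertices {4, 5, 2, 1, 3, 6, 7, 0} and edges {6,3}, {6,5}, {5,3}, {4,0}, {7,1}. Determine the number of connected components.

2 is isolated — a component by itself.
Starting from 1 we can reach 1, 7. That is one component of size 2.
Starting from 0 we can reach 0, 4. That is one component of size 2.
Starting from 3 we can reach 3, 5, 6. That is one component of size 3.
Total: 4 components.

4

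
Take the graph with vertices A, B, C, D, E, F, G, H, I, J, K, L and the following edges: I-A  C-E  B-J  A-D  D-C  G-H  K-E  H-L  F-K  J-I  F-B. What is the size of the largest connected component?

9

Starting from G we can reach G, H, L. That is one component of size 3.
Starting from A we can reach A, B, C, D, E, F, I, J, K. That is one component of size 9.
The largest has 9 vertices.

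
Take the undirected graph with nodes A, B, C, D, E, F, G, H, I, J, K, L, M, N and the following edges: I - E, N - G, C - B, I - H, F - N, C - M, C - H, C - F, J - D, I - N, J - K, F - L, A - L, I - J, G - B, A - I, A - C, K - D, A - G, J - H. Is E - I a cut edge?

Yes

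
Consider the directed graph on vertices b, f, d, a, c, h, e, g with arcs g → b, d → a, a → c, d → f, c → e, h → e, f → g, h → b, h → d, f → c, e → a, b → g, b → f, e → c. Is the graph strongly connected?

No

There is no directed path from d to h, so the graph is not strongly connected.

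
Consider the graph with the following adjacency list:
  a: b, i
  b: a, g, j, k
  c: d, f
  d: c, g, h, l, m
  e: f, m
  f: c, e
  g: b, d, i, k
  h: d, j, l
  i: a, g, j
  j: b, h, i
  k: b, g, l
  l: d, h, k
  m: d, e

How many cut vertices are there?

1

Removing d increases the component count from 1 to 2, so d is a cut vertex.
By contrast removing i leaves 1 component; it is not a cut vertex. No other vertex is a cut vertex either.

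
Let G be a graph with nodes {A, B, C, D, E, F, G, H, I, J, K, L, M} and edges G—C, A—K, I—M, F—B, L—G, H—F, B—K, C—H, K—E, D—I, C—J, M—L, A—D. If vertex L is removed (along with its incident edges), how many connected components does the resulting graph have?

With L gone, the remaining components are: {A, B, C, D, E, F, G, H, I, J, K, M}.
That is 1 component.

1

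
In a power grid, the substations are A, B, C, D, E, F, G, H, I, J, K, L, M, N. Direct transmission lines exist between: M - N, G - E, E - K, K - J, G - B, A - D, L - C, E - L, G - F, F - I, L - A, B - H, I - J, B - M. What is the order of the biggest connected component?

14

Starting from A we can reach A, B, C, D, E, F, G, H, I, J, K, L, M, N. That is one component of size 14.
The largest has 14 vertices.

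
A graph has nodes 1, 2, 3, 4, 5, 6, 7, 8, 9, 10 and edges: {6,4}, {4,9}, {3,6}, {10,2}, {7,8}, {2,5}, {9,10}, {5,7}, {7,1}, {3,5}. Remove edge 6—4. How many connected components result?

1

6 and 4 are still connected via 6-3-5-2-10-9-4, so the component count stays at 1.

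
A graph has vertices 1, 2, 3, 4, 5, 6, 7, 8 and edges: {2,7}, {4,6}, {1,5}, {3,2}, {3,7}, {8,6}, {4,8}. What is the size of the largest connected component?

3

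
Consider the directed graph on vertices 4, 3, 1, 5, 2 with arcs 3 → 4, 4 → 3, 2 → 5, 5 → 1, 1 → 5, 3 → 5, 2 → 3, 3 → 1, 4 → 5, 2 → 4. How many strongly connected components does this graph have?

{1, 5} are all mutually reachable — one SCC of size 2.
{3, 4} are all mutually reachable — one SCC of size 2.
{2} is an SCC by itself.
That gives 3 strongly connected components.

3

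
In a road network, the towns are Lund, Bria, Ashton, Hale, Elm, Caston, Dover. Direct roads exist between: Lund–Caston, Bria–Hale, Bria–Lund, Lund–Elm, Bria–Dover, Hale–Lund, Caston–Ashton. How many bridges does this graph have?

The edges on the cycle Bria-Hale-Lund-Bria are not bridges since each lies on that cycle.
But removing Lund–Caston disconnects Lund from Caston; removing Caston–Ashton disconnects Caston from Ashton; removing Lund–Elm disconnects Lund from Elm; removing Bria–Dover disconnects Bria from Dover — these are bridges.
That makes 4 bridges.

4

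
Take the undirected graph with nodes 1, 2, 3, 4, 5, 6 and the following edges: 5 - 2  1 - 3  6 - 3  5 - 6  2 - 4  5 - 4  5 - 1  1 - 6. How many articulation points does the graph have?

Removing 5 increases the component count from 1 to 2, so 5 is a cut vertex.
By contrast removing 1 leaves 1 component; it is not a cut vertex. No other vertex is a cut vertex either.

1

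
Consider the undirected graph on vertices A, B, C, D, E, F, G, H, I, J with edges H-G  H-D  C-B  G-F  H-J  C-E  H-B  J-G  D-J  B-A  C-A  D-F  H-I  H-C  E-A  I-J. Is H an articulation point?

Yes

Deleting H raises the number of components from 1 to 2, so H is a cut vertex.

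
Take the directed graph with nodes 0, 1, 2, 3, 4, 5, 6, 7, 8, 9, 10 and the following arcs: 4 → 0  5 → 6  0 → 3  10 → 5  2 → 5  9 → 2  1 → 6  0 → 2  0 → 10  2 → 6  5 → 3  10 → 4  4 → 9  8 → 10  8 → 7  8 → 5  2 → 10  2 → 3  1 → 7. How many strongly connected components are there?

{0, 2, 4, 9, 10} are all mutually reachable — one SCC of size 5.
{5} is an SCC by itself.
{6} is an SCC by itself.
{8} is an SCC by itself.
{1} is an SCC by itself.
(and 2 more singleton SCCs)
That gives 7 strongly connected components.

7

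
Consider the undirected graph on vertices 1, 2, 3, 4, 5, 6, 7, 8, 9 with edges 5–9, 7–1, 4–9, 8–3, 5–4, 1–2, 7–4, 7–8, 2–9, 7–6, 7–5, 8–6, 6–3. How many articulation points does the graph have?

Removing 7 increases the component count from 1 to 2, so 7 is a cut vertex.
By contrast removing 1 leaves 1 component; it is not a cut vertex. No other vertex is a cut vertex either.

1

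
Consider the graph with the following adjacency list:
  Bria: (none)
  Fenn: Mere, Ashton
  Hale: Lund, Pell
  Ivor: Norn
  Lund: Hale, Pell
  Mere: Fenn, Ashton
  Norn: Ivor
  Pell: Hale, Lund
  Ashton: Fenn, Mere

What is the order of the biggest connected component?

Bria is isolated — a component by itself.
Starting from Ivor we can reach Ivor, Norn. That is one component of size 2.
Starting from Fenn we can reach Fenn, Mere, Ashton. That is one component of size 3.
Starting from Hale we can reach Hale, Lund, Pell. That is one component of size 3.
The largest has 3 vertices.

3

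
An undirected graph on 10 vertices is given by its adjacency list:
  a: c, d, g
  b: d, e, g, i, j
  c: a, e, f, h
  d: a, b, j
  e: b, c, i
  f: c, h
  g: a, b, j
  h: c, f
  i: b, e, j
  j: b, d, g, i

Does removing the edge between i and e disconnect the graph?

No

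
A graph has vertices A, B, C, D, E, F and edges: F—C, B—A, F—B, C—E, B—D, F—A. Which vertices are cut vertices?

B, C, F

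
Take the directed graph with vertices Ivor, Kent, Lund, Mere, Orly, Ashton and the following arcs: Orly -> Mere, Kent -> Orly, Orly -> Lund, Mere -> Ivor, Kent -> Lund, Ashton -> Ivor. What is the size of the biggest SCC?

{Ashton} is an SCC by itself.
{Mere} is an SCC by itself.
{Kent} is an SCC by itself.
{Orly} is an SCC by itself.
{Ivor} is an SCC by itself.
(and 1 more singleton SCC)
The largest has 1 vertex.

1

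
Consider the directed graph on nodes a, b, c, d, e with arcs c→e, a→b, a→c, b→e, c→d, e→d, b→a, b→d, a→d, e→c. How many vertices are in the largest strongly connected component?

2

{a, b} are all mutually reachable — one SCC of size 2.
{c, e} are all mutually reachable — one SCC of size 2.
{d} is an SCC by itself.
The largest has 2 vertices.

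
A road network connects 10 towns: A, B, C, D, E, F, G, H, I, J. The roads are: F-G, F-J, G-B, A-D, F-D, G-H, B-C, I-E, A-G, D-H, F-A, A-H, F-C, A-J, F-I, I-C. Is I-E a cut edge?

Yes

Removing I-E leaves no path between I and E: the component count goes from 1 to 2. So it is a bridge.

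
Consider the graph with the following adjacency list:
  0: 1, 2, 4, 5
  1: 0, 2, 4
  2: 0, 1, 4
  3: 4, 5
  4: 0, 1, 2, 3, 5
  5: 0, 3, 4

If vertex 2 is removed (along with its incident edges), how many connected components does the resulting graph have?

With 2 gone, the remaining components are: {0, 1, 3, 4, 5}.
That is 1 component.

1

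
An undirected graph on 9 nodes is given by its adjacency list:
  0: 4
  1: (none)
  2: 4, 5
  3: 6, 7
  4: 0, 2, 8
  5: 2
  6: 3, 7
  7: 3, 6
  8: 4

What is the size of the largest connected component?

5

1 is isolated — a component by itself.
Starting from 3 we can reach 3, 6, 7. That is one component of size 3.
Starting from 0 we can reach 0, 2, 4, 5, 8. That is one component of size 5.
The largest has 5 vertices.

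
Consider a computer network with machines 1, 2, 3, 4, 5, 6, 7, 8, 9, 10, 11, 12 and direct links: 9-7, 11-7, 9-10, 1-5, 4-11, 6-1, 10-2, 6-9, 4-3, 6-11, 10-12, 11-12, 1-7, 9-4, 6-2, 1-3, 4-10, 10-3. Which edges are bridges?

The edges on the cycle 6-1-3-4-9-6 are not bridges since each lies on that cycle.
But removing 5-1 disconnects 5 from 1 — this is a bridge.

1-5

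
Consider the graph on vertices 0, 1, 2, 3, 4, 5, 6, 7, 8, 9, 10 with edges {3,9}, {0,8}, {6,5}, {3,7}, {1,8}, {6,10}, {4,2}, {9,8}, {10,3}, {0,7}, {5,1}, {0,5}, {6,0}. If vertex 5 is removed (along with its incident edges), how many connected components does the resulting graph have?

With 5 gone, the remaining components are: {2, 4}; {0, 1, 3, 6, 7, 8, 9, 10}.
That is 2 components.

2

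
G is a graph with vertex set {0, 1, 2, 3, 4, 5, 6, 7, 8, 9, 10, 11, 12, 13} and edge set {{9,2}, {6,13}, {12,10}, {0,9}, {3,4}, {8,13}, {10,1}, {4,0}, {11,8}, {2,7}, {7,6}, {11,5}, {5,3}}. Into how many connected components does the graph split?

Starting from 1 we can reach 1, 10, 12. That is one component of size 3.
Starting from 0 we can reach 0, 2, 3, 4, 5, 6, 7, 8, 9, 11, 13. That is one component of size 11.
Total: 2 components.

2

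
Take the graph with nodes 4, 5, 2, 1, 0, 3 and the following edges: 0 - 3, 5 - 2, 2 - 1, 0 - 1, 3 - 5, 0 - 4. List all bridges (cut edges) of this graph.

The edges on the cycle 0-3-5-2-1-0 are not bridges since each lies on that cycle.
But removing 0 - 4 disconnects 0 from 4 — this is a bridge.

0-4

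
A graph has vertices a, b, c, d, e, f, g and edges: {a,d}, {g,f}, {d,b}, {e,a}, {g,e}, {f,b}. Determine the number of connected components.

2

c is isolated — a component by itself.
Starting from a we can reach a, b, d, e, f, g. That is one component of size 6.
Total: 2 components.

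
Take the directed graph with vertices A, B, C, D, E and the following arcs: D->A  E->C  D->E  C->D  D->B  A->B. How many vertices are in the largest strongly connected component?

3

{C, D, E} are all mutually reachable — one SCC of size 3.
{A} is an SCC by itself.
{B} is an SCC by itself.
The largest has 3 vertices.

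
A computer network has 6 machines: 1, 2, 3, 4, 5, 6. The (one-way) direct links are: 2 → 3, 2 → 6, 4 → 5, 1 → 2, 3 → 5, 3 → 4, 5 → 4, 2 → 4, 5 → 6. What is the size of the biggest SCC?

{4, 5} are all mutually reachable — one SCC of size 2.
{2} is an SCC by itself.
{3} is an SCC by itself.
{1} is an SCC by itself.
{6} is an SCC by itself.
The largest has 2 vertices.

2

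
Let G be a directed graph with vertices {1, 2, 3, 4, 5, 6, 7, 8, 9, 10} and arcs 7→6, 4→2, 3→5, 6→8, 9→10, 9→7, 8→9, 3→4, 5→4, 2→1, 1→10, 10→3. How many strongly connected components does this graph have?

2

{1, 2, 3, 4, 5, 10} are all mutually reachable — one SCC of size 6.
{6, 7, 8, 9} are all mutually reachable — one SCC of size 4.
That gives 2 strongly connected components.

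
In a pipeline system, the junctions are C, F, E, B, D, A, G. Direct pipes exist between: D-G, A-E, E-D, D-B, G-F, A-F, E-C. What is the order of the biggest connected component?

7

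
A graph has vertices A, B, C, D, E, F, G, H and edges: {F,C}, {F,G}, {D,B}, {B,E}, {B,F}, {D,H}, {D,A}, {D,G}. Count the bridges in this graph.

The edges on the cycle D-B-F-G-D are not bridges since each lies on that cycle.
But removing F—C disconnects F from C; removing B—E disconnects B from E; removing D—A disconnects D from A; removing D—H disconnects D from H — these are bridges.
That makes 4 bridges.

4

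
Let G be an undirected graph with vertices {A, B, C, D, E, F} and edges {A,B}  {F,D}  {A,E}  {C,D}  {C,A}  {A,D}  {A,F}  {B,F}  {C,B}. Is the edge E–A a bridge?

Yes

Removing E–A leaves no path between E and A: the component count goes from 1 to 2. So it is a bridge.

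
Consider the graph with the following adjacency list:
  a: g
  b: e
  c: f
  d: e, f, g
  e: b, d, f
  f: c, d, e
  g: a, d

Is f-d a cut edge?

No

After removing f-d, the path f-e-d still connects them, so the edge is not a bridge.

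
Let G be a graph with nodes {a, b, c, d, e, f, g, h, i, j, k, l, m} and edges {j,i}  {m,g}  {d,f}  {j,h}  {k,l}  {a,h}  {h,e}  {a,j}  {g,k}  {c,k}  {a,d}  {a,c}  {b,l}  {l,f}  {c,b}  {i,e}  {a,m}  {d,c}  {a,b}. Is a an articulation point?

Yes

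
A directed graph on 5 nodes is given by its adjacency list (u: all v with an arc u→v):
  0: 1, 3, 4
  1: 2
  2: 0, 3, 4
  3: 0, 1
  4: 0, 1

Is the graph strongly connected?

Yes

From 2 we can reach every vertex (0, 1, 2, 3, 4), and every vertex can reach 2 (0, 1, 2, 3, 4). So the whole graph is one strongly connected component.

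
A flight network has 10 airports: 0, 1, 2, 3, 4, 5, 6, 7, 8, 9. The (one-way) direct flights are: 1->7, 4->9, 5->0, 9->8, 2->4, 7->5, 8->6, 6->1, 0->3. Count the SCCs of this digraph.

{9} is an SCC by itself.
{2} is an SCC by itself.
{5} is an SCC by itself.
{1} is an SCC by itself.
{8} is an SCC by itself.
(and 5 more singleton SCCs)
That gives 10 strongly connected components.

10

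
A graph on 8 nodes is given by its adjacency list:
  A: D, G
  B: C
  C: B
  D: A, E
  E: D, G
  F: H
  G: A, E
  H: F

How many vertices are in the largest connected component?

Starting from F we can reach F, H. That is one component of size 2.
Starting from B we can reach B, C. That is one component of size 2.
Starting from A we can reach A, D, E, G. That is one component of size 4.
The largest has 4 vertices.

4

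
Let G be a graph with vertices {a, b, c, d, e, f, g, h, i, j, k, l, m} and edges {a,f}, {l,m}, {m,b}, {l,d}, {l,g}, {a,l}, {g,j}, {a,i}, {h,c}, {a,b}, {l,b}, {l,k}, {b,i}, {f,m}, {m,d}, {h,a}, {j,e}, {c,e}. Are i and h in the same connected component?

Yes

From i we can reach a, b, c, d, e, f, g, h, i, j, k, l, m, which includes h.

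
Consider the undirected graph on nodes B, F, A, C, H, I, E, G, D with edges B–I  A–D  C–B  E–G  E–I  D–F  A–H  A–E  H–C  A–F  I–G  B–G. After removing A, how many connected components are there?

With A gone, the remaining components are: {D, F}; {B, C, E, G, H, I}.
That is 2 components.

2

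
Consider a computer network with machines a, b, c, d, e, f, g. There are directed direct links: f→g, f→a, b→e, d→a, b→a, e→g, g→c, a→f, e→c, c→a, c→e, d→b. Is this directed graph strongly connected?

No

There is no directed path from e to d, so the graph is not strongly connected.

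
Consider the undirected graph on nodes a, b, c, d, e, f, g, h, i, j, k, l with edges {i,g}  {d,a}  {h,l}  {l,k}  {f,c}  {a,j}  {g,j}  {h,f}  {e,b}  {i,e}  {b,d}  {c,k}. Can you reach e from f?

No

The component containing f is {c, f, h, k, l}, and e is not in it.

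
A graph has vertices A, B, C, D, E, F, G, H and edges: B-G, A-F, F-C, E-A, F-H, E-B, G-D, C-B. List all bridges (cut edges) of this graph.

B-G, D-G, F-H

The edges on the cycle E-A-F-C-B-E are not bridges since each lies on that cycle.
But removing B-G disconnects B from G; removing G-D disconnects G from D; removing F-H disconnects F from H — these are bridges.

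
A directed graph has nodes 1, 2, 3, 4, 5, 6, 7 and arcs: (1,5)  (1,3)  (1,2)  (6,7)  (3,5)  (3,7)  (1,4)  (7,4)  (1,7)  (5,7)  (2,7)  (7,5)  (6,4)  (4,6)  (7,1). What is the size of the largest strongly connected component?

{1, 2, 3, 4, 5, 6, 7} are all mutually reachable — one SCC of size 7.
The largest has 7 vertices.

7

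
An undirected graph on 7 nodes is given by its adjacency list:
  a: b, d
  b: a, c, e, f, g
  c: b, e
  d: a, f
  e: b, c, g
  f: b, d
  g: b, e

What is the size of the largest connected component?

Starting from a we can reach a, b, c, d, e, f, g. That is one component of size 7.
The largest has 7 vertices.

7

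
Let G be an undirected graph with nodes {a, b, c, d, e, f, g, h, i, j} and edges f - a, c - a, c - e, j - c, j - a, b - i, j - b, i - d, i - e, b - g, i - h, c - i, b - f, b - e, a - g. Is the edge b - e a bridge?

No

After removing b - e, the path b-i-e still connects them, so the edge is not a bridge.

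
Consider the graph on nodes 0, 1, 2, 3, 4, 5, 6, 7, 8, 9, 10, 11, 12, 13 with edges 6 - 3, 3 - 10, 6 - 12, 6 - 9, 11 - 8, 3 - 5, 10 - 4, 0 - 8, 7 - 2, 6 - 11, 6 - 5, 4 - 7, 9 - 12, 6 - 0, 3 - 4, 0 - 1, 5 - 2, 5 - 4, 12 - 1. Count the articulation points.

1

Removing 6 increases the component count from 2 to 3, so 6 is a cut vertex.
By contrast removing 0 leaves 2 components; it is not a cut vertex. No other vertex is a cut vertex either.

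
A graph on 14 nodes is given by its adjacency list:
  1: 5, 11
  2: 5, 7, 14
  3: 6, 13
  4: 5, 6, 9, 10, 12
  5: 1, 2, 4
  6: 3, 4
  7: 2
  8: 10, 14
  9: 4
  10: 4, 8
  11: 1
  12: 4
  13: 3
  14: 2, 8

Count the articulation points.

6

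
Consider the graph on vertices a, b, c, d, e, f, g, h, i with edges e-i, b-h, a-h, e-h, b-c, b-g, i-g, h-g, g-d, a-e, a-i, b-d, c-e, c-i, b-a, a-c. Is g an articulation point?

No

Deleting g leaves 2 components (was 2), so g is not a cut vertex.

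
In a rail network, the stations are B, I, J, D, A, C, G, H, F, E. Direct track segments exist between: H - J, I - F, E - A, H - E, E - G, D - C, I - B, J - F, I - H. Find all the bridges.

A-E, B-I, C-D, E-G, E-H

The edges on the cycle I-H-J-F-I are not bridges since each lies on that cycle.
But removing H - E disconnects H from E; removing E - A disconnects E from A; removing D - C disconnects D from C; removing E - G disconnects E from G — these are bridges.
In total 5 edges are bridges.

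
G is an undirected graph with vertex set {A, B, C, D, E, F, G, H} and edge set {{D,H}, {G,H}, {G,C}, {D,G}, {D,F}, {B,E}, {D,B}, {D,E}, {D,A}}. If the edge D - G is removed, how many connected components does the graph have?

1

D and G are still connected via D-H-G, so the component count stays at 1.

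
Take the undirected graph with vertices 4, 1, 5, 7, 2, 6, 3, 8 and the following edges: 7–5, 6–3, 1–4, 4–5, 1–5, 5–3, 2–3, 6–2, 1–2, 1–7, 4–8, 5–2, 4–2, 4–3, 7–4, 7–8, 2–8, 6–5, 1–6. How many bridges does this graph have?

0

The edges on the cycle 1-7-4-3-5-1 are not bridges since each lies on that cycle.
Every edge lies on some cycle, so there are no bridges.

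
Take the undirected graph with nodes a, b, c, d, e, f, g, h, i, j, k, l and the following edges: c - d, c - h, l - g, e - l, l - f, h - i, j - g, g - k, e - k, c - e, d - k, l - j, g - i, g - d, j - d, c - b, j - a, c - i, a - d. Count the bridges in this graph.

2

The edges on the cycle c-h-i-c are not bridges since each lies on that cycle.
But removing b - c disconnects b from c; removing f - l disconnects f from l — these are bridges.
That makes 2 bridges.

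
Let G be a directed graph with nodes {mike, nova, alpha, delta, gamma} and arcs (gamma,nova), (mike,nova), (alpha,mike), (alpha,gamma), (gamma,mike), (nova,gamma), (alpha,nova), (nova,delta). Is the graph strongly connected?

There is no directed path from gamma to alpha, so the graph is not strongly connected.

No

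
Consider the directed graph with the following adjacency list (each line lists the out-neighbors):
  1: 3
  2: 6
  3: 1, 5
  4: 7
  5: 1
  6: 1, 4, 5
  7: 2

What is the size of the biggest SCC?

{2, 4, 6, 7} are all mutually reachable — one SCC of size 4.
{1, 3, 5} are all mutually reachable — one SCC of size 3.
The largest has 4 vertices.

4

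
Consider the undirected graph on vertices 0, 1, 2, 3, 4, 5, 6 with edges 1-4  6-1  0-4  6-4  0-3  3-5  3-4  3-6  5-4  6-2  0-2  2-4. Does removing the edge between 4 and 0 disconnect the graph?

No

After removing 4-0, the path 4-3-0 still connects them, so the edge is not a bridge.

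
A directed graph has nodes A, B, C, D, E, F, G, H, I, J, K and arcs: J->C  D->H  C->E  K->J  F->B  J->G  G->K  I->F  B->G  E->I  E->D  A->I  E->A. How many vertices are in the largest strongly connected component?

{A, B, C, E, F, G, I, J, K} are all mutually reachable — one SCC of size 9.
{H} is an SCC by itself.
{D} is an SCC by itself.
The largest has 9 vertices.

9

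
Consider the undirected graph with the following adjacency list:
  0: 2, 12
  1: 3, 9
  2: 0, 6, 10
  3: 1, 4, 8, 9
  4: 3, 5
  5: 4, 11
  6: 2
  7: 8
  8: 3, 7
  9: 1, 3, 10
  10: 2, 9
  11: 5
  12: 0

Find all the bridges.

0-12, 0-2, 10-2, 10-9, 11-5, 2-6, 3-4, 3-8, 4-5, 7-8

The edges on the cycle 9-3-1-9 are not bridges since each lies on that cycle.
But removing 7-8 disconnects 7 from 8; removing 10-2 disconnects 10 from 2; removing 4-5 disconnects 4 from 5; removing 9-10 disconnects 9 from 10 — these are bridges.
In total 10 edges are bridges.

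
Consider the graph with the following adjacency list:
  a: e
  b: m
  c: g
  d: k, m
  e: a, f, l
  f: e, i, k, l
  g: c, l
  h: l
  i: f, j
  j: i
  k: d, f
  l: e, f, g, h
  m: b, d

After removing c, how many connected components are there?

1

With c gone, the remaining components are: {a, b, d, e, f, g, h, i, j, k, l, m}.
That is 1 component.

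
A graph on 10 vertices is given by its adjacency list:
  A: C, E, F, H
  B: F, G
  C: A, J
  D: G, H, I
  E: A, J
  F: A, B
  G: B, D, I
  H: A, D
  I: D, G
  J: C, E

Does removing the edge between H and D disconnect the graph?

After removing H-D, the path H-A-F-B-G-D still connects them, so the edge is not a bridge.

No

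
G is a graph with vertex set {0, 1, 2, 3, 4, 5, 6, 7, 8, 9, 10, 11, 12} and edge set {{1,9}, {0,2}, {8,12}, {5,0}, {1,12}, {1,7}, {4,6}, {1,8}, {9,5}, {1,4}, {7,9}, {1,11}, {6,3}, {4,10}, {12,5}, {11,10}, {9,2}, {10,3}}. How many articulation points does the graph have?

1

Removing 1 increases the component count from 1 to 2, so 1 is a cut vertex.
By contrast removing 8 leaves 1 component; it is not a cut vertex. No other vertex is a cut vertex either.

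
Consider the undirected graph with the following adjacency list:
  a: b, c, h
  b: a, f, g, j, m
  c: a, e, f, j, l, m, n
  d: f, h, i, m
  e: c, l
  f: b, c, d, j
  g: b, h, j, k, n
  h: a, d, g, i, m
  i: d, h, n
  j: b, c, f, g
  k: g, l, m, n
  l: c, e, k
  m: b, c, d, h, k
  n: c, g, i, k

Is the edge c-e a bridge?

No

After removing c-e, the path c-l-e still connects them, so the edge is not a bridge.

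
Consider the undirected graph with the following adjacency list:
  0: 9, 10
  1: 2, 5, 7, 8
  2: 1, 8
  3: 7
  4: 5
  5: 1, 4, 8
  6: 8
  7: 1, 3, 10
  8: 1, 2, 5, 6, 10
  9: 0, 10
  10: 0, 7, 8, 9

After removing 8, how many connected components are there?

2

With 8 gone, the remaining components are: {6}; {0, 1, 2, 3, 4, 5, 7, 9, 10}.
That is 2 components.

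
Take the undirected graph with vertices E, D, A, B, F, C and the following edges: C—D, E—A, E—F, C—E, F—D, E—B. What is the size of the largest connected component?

6

Starting from A we can reach A, B, C, D, E, F. That is one component of size 6.
The largest has 6 vertices.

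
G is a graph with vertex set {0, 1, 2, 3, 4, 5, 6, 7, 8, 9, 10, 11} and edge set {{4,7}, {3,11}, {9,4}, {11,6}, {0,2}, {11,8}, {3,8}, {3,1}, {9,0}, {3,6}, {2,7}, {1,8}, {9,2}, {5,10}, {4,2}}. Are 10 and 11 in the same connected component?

No

The component containing 10 is {5, 10}, and 11 is not in it.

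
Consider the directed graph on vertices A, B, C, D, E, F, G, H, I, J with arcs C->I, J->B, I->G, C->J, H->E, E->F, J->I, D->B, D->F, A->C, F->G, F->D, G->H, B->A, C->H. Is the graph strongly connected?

Yes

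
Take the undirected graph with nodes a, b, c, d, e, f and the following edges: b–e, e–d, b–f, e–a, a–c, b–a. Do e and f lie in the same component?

Yes

From e we can reach a, b, c, d, e, f, which includes f.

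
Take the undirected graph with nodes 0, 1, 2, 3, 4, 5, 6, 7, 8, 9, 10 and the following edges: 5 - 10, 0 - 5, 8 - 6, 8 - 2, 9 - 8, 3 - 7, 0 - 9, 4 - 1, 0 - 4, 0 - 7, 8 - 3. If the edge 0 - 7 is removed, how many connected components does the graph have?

1

0 and 7 are still connected via 0-9-8-3-7, so the component count stays at 1.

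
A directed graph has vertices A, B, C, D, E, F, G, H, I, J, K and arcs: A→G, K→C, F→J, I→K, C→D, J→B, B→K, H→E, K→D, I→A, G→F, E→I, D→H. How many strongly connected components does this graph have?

{A, B, C, D, E, F, G, H, I, J, K} are all mutually reachable — one SCC of size 11.
That gives 1 strongly connected component.

1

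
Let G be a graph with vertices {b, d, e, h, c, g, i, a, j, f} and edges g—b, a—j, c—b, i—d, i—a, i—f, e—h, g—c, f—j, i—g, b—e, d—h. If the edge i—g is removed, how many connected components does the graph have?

1

i and g are still connected via i-d-h-e-b-g, so the component count stays at 1.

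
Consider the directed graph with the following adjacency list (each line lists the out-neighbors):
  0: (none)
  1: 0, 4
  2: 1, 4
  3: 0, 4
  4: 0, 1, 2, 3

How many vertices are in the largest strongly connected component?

4

{1, 2, 3, 4} are all mutually reachable — one SCC of size 4.
{0} is an SCC by itself.
The largest has 4 vertices.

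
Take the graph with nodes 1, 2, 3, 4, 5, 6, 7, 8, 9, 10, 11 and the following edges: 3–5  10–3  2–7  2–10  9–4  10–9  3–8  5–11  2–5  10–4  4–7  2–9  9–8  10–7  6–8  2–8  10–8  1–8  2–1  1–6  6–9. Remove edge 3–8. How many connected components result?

3 and 8 are still connected via 3-10-8, so the component count stays at 1.

1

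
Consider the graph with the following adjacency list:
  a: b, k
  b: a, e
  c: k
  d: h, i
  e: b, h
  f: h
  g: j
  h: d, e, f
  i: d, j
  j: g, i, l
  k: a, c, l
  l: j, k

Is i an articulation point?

Deleting i leaves 1 component (was 1) (its neighbors d, j remain connected to each other), so i is not a cut vertex.

No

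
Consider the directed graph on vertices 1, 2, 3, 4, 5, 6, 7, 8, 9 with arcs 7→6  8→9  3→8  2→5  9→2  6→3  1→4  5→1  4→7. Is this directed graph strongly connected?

Yes

From 1 we can reach every vertex (1, 2, 3, 4, 5, 6, 7, 8, 9), and every vertex can reach 1 (1, 2, 3, 4, 5, 6, 7, 8, 9). So the whole graph is one strongly connected component.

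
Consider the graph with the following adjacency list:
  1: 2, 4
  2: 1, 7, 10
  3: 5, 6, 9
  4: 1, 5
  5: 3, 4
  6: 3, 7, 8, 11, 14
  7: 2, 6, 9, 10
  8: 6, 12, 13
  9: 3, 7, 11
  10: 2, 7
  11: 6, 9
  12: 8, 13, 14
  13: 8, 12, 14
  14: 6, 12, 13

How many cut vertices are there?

Removing 6 increases the component count from 1 to 2, so 6 is a cut vertex.
By contrast removing 9 leaves 1 component; it is not a cut vertex. No other vertex is a cut vertex either.

1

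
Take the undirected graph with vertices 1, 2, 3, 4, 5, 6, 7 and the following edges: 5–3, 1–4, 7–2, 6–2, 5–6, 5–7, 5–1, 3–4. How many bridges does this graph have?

0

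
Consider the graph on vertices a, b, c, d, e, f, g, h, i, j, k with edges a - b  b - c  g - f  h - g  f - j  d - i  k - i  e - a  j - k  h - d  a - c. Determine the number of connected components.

Starting from a we can reach a, b, c, e. That is one component of size 4.
Starting from d we can reach d, f, g, h, i, j, k. That is one component of size 7.
Total: 2 components.

2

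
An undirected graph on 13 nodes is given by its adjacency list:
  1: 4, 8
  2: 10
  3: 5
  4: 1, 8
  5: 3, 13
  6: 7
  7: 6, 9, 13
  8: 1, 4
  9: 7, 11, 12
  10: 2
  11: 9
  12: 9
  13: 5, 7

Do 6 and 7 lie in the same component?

From 6 we can reach 3, 5, 6, 7, 9, 11, 12, 13, which includes 7.

Yes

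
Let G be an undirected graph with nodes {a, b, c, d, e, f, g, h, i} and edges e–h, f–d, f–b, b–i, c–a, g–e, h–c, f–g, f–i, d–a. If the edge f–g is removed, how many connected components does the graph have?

f and g are still connected via f-d-a-c-h-e-g, so the component count stays at 1.

1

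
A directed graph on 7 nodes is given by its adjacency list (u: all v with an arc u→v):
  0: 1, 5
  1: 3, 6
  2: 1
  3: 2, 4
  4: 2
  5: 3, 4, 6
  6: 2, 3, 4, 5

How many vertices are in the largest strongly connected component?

{1, 2, 3, 4, 5, 6} are all mutually reachable — one SCC of size 6.
{0} is an SCC by itself.
The largest has 6 vertices.

6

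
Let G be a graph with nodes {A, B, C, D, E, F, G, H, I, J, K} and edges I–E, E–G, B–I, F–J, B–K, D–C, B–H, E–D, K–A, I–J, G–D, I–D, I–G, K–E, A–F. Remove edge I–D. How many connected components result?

1

I and D are still connected via I-E-D, so the component count stays at 1.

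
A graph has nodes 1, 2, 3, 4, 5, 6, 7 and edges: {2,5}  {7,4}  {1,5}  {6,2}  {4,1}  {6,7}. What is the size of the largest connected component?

3 is isolated — a component by itself.
Starting from 1 we can reach 1, 2, 4, 5, 6, 7. That is one component of size 6.
The largest has 6 vertices.

6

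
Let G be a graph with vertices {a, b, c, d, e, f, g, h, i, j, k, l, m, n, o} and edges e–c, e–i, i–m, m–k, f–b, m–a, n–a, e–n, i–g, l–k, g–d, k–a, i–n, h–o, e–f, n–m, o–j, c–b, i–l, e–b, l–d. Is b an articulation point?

No

Deleting b leaves 2 components (was 2), so b is not a cut vertex.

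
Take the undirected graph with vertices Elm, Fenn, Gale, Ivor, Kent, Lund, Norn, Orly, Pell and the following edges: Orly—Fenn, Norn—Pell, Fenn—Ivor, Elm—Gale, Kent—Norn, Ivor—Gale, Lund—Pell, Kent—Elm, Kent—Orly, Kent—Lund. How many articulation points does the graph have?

1

Removing Kent increases the component count from 1 to 2, so Kent is a cut vertex.
By contrast removing Gale leaves 1 component; it is not a cut vertex. No other vertex is a cut vertex either.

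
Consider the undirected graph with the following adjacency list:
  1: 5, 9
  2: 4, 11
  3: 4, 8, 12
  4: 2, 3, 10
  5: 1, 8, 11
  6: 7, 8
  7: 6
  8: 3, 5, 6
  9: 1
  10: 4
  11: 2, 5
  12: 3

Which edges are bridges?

The edges on the cycle 2-11-5-8-3-4-2 are not bridges since each lies on that cycle.
But removing 1-5 disconnects 1 from 5; removing 3-12 disconnects 3 from 12; removing 8-6 disconnects 8 from 6; removing 1-9 disconnects 1 from 9 — these are bridges.
In total 6 edges are bridges.

1-5, 1-9, 10-4, 12-3, 6-7, 6-8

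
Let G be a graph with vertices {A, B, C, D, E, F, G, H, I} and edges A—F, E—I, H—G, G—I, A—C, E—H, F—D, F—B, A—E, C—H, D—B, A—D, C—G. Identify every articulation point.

A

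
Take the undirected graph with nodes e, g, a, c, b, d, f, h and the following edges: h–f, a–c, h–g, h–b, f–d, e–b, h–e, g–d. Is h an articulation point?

Deleting h raises the number of components from 2 to 3, so h is a cut vertex.

Yes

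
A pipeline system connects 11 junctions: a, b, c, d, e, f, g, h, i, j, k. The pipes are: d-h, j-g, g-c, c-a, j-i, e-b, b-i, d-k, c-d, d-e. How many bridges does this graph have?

3

The edges on the cycle j-g-c-d-e-b-i-j are not bridges since each lies on that cycle.
But removing a-c disconnects a from c; removing k-d disconnects k from d; removing d-h disconnects d from h — these are bridges.
That makes 3 bridges.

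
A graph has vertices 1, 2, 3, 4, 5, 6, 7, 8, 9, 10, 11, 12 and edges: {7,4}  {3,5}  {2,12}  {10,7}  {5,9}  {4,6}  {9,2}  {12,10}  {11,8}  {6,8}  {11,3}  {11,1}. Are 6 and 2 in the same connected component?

Yes

From 6 we can reach 1, 2, 3, 4, 5, 6, 7, 8, 9, 10, 11, 12, which includes 2.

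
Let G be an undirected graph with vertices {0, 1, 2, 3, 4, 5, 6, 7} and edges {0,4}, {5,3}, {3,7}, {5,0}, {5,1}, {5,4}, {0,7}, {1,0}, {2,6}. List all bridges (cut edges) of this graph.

The edges on the cycle 5-1-0-7-3-5 are not bridges since each lies on that cycle.
But removing 2–6 disconnects 2 from 6 — this is a bridge.

2-6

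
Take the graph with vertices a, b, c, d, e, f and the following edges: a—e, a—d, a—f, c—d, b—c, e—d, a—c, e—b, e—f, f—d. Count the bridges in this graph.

The edges on the cycle a-e-b-c-a are not bridges since each lies on that cycle.
Every edge lies on some cycle, so there are no bridges.

0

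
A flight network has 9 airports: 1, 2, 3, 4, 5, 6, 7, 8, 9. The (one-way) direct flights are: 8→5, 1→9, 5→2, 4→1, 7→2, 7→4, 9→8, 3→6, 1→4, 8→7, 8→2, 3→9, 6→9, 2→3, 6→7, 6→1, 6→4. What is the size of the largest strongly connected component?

9

{1, 2, 3, 4, 5, 6, 7, 8, 9} are all mutually reachable — one SCC of size 9.
The largest has 9 vertices.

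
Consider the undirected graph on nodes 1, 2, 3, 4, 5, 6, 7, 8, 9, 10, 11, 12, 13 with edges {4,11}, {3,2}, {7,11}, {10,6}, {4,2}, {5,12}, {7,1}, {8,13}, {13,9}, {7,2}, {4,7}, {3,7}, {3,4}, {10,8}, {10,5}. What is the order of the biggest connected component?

7

Starting from 1 we can reach 1, 2, 3, 4, 7, 11. That is one component of size 6.
Starting from 5 we can reach 5, 6, 8, 9, 10, 12, 13. That is one component of size 7.
The largest has 7 vertices.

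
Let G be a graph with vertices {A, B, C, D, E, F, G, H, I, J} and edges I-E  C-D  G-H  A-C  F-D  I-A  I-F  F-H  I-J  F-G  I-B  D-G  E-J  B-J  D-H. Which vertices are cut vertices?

I

Removing I increases the component count from 1 to 2, so I is a cut vertex.
By contrast removing F leaves 1 component; it is not a cut vertex. No other vertex is a cut vertex either.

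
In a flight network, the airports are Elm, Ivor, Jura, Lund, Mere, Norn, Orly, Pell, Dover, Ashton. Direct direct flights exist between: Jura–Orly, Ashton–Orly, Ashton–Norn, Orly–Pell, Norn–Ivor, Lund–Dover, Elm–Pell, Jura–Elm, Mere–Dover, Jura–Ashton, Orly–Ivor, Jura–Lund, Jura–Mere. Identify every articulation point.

Jura

Removing Jura increases the component count from 1 to 2, so Jura is a cut vertex.
By contrast removing Elm leaves 1 component; it is not a cut vertex. No other vertex is a cut vertex either.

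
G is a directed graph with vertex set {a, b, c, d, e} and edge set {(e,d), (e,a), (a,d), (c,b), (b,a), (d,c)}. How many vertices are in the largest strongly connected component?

4

{a, b, c, d} are all mutually reachable — one SCC of size 4.
{e} is an SCC by itself.
The largest has 4 vertices.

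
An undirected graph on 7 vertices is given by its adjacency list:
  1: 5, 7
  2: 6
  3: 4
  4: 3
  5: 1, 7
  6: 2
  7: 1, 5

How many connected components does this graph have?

3

Starting from 2 we can reach 2, 6. That is one component of size 2.
Starting from 3 we can reach 3, 4. That is one component of size 2.
Starting from 1 we can reach 1, 5, 7. That is one component of size 3.
Total: 3 components.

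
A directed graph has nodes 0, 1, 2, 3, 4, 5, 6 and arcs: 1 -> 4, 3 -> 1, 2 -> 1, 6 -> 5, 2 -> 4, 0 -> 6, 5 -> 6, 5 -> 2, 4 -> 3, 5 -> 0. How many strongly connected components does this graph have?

{0, 5, 6} are all mutually reachable — one SCC of size 3.
{1, 3, 4} are all mutually reachable — one SCC of size 3.
{2} is an SCC by itself.
That gives 3 strongly connected components.

3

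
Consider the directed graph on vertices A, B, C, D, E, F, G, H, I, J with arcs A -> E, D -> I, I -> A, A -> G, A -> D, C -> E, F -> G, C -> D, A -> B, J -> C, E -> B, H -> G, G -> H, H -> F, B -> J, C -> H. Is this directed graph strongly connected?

No

There is no directed path from G to E, so the graph is not strongly connected.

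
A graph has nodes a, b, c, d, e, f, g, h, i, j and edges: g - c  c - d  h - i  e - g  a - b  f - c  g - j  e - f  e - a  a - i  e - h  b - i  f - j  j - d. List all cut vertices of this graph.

e

Removing e increases the component count from 1 to 2, so e is a cut vertex.
By contrast removing h leaves 1 component; it is not a cut vertex. No other vertex is a cut vertex either.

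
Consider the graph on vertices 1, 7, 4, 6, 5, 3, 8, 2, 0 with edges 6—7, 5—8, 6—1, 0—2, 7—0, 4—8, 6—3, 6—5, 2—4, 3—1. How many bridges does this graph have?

0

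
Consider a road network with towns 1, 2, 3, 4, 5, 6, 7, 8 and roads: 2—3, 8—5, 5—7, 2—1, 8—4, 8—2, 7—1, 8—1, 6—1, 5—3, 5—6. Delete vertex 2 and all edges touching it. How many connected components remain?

1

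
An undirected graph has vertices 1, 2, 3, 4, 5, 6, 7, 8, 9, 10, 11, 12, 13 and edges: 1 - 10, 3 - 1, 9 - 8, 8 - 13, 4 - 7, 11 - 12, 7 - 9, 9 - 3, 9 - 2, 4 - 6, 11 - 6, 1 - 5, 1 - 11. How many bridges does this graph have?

The edges on the cycle 4-7-9-3-1-11-6-4 are not bridges since each lies on that cycle.
But removing 5 - 1 disconnects 5 from 1; removing 8 - 9 disconnects 8 from 9; removing 8 - 13 disconnects 8 from 13; removing 12 - 11 disconnects 12 from 11 — these are bridges.
In total 6 edges are bridges.

6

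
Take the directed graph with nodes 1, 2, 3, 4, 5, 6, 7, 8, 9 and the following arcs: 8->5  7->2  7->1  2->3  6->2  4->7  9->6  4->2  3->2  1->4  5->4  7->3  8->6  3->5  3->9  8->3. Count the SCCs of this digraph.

2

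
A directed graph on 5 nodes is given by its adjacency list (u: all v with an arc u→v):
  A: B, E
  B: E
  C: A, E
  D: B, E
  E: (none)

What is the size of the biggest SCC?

1

{B} is an SCC by itself.
{C} is an SCC by itself.
{E} is an SCC by itself.
{A} is an SCC by itself.
{D} is an SCC by itself.
The largest has 1 vertex.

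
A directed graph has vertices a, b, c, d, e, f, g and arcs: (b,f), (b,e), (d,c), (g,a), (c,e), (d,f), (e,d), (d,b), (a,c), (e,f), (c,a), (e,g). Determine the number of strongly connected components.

2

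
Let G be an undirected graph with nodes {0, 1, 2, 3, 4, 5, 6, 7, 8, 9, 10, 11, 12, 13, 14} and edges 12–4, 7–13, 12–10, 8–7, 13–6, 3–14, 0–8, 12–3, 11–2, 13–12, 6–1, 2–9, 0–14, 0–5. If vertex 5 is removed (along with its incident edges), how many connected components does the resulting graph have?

With 5 gone, the remaining components are: {2, 9, 11}; {0, 1, 3, 4, 6, 7, 8, 10, 12, 13, 14}.
That is 2 components.

2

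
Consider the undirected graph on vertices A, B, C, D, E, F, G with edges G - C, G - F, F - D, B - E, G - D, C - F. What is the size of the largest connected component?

4

A is isolated — a component by itself.
Starting from B we can reach B, E. That is one component of size 2.
Starting from C we can reach C, D, F, G. That is one component of size 4.
The largest has 4 vertices.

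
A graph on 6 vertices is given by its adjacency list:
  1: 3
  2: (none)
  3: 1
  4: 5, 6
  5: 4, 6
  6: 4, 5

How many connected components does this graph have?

2 is isolated — a component by itself.
Starting from 1 we can reach 1, 3. That is one component of size 2.
Starting from 4 we can reach 4, 5, 6. That is one component of size 3.
Total: 3 components.

3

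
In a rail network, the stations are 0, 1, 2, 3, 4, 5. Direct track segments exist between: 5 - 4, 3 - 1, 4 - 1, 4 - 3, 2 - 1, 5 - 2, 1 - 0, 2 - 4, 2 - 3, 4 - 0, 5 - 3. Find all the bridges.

none

The edges on the cycle 5-2-1-4-5 are not bridges since each lies on that cycle.
Every edge lies on some cycle, so there are no bridges.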